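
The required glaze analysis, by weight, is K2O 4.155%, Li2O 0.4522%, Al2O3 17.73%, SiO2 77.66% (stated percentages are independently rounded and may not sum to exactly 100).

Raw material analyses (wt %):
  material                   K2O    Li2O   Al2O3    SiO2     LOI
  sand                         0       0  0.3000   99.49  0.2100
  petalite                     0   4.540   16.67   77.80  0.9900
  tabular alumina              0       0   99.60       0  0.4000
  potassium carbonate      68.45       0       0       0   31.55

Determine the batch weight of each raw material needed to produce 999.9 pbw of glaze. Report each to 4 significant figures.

Batch per 999.9 pbw glaze:
  sand: 702.6 pbw
  petalite: 99.59 pbw
  tabular alumina: 159.2 pbw
  potassium carbonate: 60.70 pbw
Total batch = 1022 pbw; LOI loss = 22.25 pbw; yield = 97.82%

Mid-chain values appear rounded to four significant figures at each printed step — each numeric step runs at exact precision in all steps. Each reported figure is rounded once only. The derived quantities are recomputed from the batch weights on 999.9 pbw of glass in full float precision (LOI, net glass mass, the four compositions, yield, totals) as given in the question or the answer.
Target masses of each oxide per 999.9 pbw glaze:
  K2O: 4.155% × 999.9 = 41.55 pbw
  Li2O: 0.4522% × 999.9 = 4.522 pbw
  Al2O3: 17.73% × 999.9 = 177.3 pbw
  SiO2: 77.66% × 999.9 = 776.5 pbw
Verifying the oxide balance from the weights as reported, on the stated basis (every target is met by its sum once rounding is allowed for):
  K2O: 60.70·0.6845 = 41.55 pbw (target 41.55 pbw)
  Li2O: 99.59·0.04540 = 4.521 pbw (target 4.522 pbw)
  Al2O3: 702.6·0.003000 + 99.59·0.1667 + 159.2·0.9960 = 177.3 pbw (target 177.3 pbw)
  SiO2: 702.6·0.9949 + 99.59·0.7780 = 776.5 pbw (target 776.5 pbw)
Glass mass check: the batch minus its LOI: 999.8 pbw (targets for the oxides total 999.9 pbw; against the stated basis, 999.9 pbw — differing by rounding only).
Batch grand total — Σ batch = 1022 pbw; LOI removed, Σ of batch·LOI: 22.25 pbw; yield, glass over the total, = 97.82%.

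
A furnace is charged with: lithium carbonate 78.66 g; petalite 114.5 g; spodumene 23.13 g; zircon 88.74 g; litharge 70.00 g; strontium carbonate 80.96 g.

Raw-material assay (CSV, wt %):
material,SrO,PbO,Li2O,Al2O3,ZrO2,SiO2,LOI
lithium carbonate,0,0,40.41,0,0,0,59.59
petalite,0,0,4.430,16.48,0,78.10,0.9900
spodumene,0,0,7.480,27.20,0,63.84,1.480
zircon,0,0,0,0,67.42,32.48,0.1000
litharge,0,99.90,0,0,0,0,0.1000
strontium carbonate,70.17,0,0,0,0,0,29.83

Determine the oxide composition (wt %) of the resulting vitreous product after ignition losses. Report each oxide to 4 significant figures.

Rounding to 4 significant figures applies to each intermediate as printed. Every computation carries exact precision from start to finish — every reported value receives exactly one rounding; the derived quantities, which include LOI, yield, the six compositions, net glass mass, totals, are rebuilt at full float precision, as set out in either problem or answer, from the weighed amounts on 383.3 g of glass.
Per-oxide mass from batch:
  SrO: 80.96·0.7017 = 56.81 g
  PbO: 70.00·0.9990 = 69.93 g
  Li2O: 78.66·0.4041 + 114.5·0.04430 + 23.13·0.07480 = 38.59 g
  Al2O3: 114.5·0.1648 + 23.13·0.2720 = 25.16 g
  ZrO2: 88.74·0.6742 = 59.83 g
  SiO2: 114.5·0.7810 + 23.13·0.6384 + 88.74·0.3248 = 133.0 g
LOI: 78.66·0.5959 + 114.5·0.009900 + 23.13·0.01480 + 88.74·0.001000 + 70.00·0.001000 + 80.96·0.2983 = 72.66 g
batch − LOI leaves glass = 456.0 − 72.66 = 383.3 g (= the summed oxide contributions)
wt %: oxide over glass, times 100

Glass mass = 383.3 g (batch 456.0 − LOI 72.66).
Composition: SrO 14.82%, PbO 18.24%, Li2O 10.07%, Al2O3 6.564%, ZrO2 15.61%, SiO2 34.70%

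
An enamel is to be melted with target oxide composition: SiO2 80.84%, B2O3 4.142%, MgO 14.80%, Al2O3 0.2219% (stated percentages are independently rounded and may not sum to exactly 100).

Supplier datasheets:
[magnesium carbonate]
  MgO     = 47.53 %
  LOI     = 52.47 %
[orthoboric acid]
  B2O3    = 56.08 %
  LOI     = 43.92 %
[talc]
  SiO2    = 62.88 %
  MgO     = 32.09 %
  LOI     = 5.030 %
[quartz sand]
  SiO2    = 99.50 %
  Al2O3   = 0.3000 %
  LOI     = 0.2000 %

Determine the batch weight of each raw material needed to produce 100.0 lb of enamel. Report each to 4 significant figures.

Working values are printed (rounded to four significant figures) in the printout; all arithmetic holds full float precision in all steps. Each reported figure sees exactly one rounding — all derived quantities, including four oxide percentages, glass mass, the totals, yield, ignition loss, are computed using the weight values for 100.0 lb of glass in full precision precisely as stated by problem or answer.
The oxide mass targets at 100.0 lb enamel:
  SiO2: 80.84% × 100.0 = 80.84 lb
  B2O3: 4.142% × 100.0 = 4.142 lb
  MgO: 14.80% × 100.0 = 14.80 lb
  Al2O3: 0.2219% × 100.0 = 0.2219 lb
Checking each oxide sum per the reported batch figures, versus the basis set out (target by target, the sums agree exact up to rounding of places):
  SiO2: 11.52·0.6288 + 73.97·0.9950 = 80.84 lb (target 80.84 lb)
  B2O3: 7.386·0.5608 = 4.142 lb (target 4.142 lb)
  MgO: 23.36·0.4753 + 11.52·0.3209 = 14.80 lb (target 14.80 lb)
  Al2O3: 73.97·0.003000 = 0.2219 lb (target 0.2219 lb)
Consistency of the glass mass: batch total minus LOI = 100.0 lb (the targets, summed, come to 100.0 lb; the stated basis being 100.0 lb — a pure rounding effect).
Batch total: Σ batch = 116.2 lb; LOI removed, Σ of batch·LOI: 16.23 lb; yield, glass over the total, = 86.04%.

Batch per 100.0 lb enamel:
  magnesium carbonate: 23.36 lb
  orthoboric acid: 7.386 lb
  talc: 11.52 lb
  quartz sand: 73.97 lb
Total batch = 116.2 lb; LOI loss = 16.23 lb; yield = 86.04%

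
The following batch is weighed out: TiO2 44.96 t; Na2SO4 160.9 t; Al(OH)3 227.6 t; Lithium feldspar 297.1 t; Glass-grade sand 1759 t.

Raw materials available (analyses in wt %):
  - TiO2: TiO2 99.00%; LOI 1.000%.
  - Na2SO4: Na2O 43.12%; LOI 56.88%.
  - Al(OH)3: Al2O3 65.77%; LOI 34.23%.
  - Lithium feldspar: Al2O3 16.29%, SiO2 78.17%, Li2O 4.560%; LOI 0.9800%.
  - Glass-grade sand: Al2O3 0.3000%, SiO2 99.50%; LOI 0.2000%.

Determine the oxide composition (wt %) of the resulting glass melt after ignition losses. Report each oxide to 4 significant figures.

Glass mass = 2313 t (batch 2490 − LOI 176.3).
Composition: Al2O3 8.791%, TiO2 1.924%, Na2O 2.999%, SiO2 85.70%, Li2O 0.5857%

The working math keeps full precision in every operation; intermediates appear, rounded to 4 significant figures, on the page. A single rounding yields each reported number; the derived quantities are re-derived using the weight values on 2313 t of glass at full precision (LOI, the yield, five oxide percentages, net glass mass, the totals) precisely as stated by problem or answer.
Oxide-by-oxide delivered mass:
  Al2O3: 227.6·0.6577 + 297.1·0.1629 + 1759·0.003000 = 203.4 t
  TiO2: 44.96·0.9900 = 44.51 t
  Na2O: 160.9·0.4312 = 69.38 t
  SiO2: 297.1·0.7817 + 1759·0.9950 = 1982 t
  Li2O: 297.1·0.04560 = 13.55 t
LOI: 44.96·0.01000 + 160.9·0.5688 + 227.6·0.3423 + 297.1·0.009800 + 1759·0.002000 = 176.3 t
Net of LOI, the glass mass = 2490 − 176.3 = 2313 t (the oxide masses sum to this)
wt % = oxide mass / glass mass × 100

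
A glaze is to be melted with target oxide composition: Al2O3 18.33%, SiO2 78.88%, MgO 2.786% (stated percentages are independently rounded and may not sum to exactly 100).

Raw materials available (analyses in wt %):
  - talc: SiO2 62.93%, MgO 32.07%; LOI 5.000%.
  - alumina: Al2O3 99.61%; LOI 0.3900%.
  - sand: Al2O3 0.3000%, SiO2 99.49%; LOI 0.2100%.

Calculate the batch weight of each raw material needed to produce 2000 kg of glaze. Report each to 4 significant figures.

Working values are printed (rounded to four significant figures) at each printed step. The whole derivation holds full precision at each step; a single rounding completes every reported value; all derived quantities, including yield, totals, net glass mass, LOI, three oxide percentages, are rebuilt from the weighed amounts per 2000 kg of glass in full precision, as quoted within the problem or answer text.
Per-oxide target masses for 2000 kg glaze:
  Al2O3: 18.33% × 2000 = 366.6 kg
  SiO2: 78.88% × 2000 = 1578 kg
  MgO: 2.786% × 2000 = 55.72 kg
Per-oxide balance check given the weights on record, against the basis in use (delivered sums recover each target modulo rounding of the values):
  Al2O3: 363.6·0.9961 + 1476·0.003000 = 366.6 kg (target 366.6 kg)
  SiO2: 173.7·0.6293 + 1476·0.9949 = 1578 kg (target 1578 kg)
  MgO: 173.7·0.3207 = 55.71 kg (target 55.72 kg)
Glass-mass closure: the batch minus its LOI: 2000 kg (oxide target masses add up to 2000 kg; with the basis standing at 2000 kg — gaps are rounding artifacts).
Whole-batch sum: Σ batch = 2013 kg; LOI removed, Σ of batch·LOI: 13.20 kg; as yield: glass ÷ batch → 99.34%.

Batch per 2000 kg glaze:
  talc: 173.7 kg
  alumina: 363.6 kg
  sand: 1476 kg
Total batch = 2013 kg; LOI loss = 13.20 kg; yield = 99.34%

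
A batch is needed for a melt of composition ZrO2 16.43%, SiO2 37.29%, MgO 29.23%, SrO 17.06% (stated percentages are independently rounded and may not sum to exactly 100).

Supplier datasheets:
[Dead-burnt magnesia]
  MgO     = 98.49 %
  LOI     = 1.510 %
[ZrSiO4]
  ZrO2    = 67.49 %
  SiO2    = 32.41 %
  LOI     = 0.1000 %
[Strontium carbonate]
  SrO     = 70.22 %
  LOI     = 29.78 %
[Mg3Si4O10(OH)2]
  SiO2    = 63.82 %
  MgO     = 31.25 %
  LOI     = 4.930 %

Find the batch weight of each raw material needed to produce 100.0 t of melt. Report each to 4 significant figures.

Intermediates are displayed (rounded to 4 significant figures) as written; all arithmetic maintains exact precision at each step — exactly one rounding is applied to each reported figure; derived quantities, which include LOI, the yield, net glass mass, the four compositions, totals, are computed in exact precision, as set out in question or answer, from the batch weights for 100.0 t of glass.
Oxide-by-oxide targets in 100.0 t melt:
  ZrO2: 16.43% × 100.0 = 16.43 t
  SiO2: 37.29% × 100.0 = 37.29 t
  MgO: 29.23% × 100.0 = 29.23 t
  SrO: 17.06% × 100.0 = 17.06 t
Per-oxide balance check working from each reported weight, under the basis named above (sums match the target masses exact up to rounding of places):
  ZrO2: 24.34·0.6749 = 16.43 t (target 16.43 t)
  SiO2: 24.34·0.3241 + 46.07·0.6382 = 37.29 t (target 37.29 t)
  MgO: 15.06·0.9849 + 46.07·0.3125 = 29.23 t (target 29.23 t)
  SrO: 24.30·0.7022 = 17.06 t (target 17.06 t)
Glass-mass bookkeeping: whole batch net of LOI = 100.0 t (the Σ of target masses is 100.0 t; stated basis 100.0 t — differing by rounding only).
Batch grand total — Σ batch = 109.8 t; Σ batch·LOI gives LOI loss = 9.760 t; yield = glass ÷ total batch = 91.11%.

Batch per 100.0 t melt:
  Dead-burnt magnesia: 15.06 t
  ZrSiO4: 24.34 t
  Strontium carbonate: 24.30 t
  Mg3Si4O10(OH)2: 46.07 t
Total batch = 109.8 t; LOI loss = 9.760 t; yield = 91.11%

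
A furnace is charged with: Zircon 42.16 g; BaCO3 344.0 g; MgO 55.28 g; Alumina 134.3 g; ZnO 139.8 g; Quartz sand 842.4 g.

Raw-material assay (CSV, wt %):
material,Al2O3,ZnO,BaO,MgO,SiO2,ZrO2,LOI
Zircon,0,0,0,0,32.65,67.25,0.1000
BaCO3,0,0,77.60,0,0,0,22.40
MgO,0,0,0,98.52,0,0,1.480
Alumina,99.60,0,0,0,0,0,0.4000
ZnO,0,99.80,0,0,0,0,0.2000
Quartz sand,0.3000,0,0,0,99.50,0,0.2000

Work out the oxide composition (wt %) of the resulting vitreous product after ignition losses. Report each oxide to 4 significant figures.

Mid-chain values are printed rounded to four significant figures when written out. Each numeric step holds full float precision at each step — each reported result is rounded a single time; the derived quantities are recomputed in full precision (glass mass, totals, ignition loss, yield, the six compositions) from the batch weights for 1478 g of glass, as quoted within the problem or answer text.
Oxide-by-oxide delivered mass:
  Al2O3: 134.3·0.9960 + 842.4·0.003000 = 136.3 g
  ZnO: 139.8·0.9980 = 139.5 g
  BaO: 344.0·0.7760 = 266.9 g
  MgO: 55.28·0.9852 = 54.46 g
  SiO2: 42.16·0.3265 + 842.4·0.9950 = 852.0 g
  ZrO2: 42.16·0.6725 = 28.35 g
LOI: 42.16·0.001000 + 344.0·0.2240 + 55.28·0.01480 + 134.3·0.004000 + 139.8·0.002000 + 842.4·0.002000 = 80.42 g
The glass mass, total less LOI, = 1558 − 80.42 = 1478 g (equal to the oxide-mass sum)
oxide / glass × 100 gives the wt %

Glass mass = 1478 g (batch 1558 − LOI 80.42).
Composition: Al2O3 9.224%, ZnO 9.443%, BaO 18.07%, MgO 3.686%, SiO2 57.66%, ZrO2 1.919%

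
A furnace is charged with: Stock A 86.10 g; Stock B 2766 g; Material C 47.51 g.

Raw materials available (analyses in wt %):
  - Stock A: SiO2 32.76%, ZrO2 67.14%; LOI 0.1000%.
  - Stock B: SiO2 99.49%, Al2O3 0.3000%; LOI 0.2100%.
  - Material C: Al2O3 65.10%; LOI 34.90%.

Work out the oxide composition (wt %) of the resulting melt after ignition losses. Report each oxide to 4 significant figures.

Glass mass = 2877 g (batch 2900 − LOI 22.48).
Composition: SiO2 96.63%, ZrO2 2.009%, Al2O3 1.363%

In-progress results are displayed rounded to four significant digits — all arithmetic carries full precision end to end — each reported value takes a single rounding; derived quantities are computed in full float precision (yield, LOI, three oxide percentages, totals, net glass mass) using the weight values at 2877 g of glass, as given in question or answer.
Oxide masses out of the charge:
  SiO2: 86.10·0.3276 + 2766·0.9949 = 2780 g
  ZrO2: 86.10·0.6714 = 57.81 g
  Al2O3: 2766·0.003000 + 47.51·0.6510 = 39.23 g
LOI: 86.10·0.001000 + 2766·0.002100 + 47.51·0.3490 = 22.48 g
Net of LOI, the glass mass = 2900 − 22.48 = 2877 g (= Σ oxide masses)
each oxide over glass, ×100, is wt %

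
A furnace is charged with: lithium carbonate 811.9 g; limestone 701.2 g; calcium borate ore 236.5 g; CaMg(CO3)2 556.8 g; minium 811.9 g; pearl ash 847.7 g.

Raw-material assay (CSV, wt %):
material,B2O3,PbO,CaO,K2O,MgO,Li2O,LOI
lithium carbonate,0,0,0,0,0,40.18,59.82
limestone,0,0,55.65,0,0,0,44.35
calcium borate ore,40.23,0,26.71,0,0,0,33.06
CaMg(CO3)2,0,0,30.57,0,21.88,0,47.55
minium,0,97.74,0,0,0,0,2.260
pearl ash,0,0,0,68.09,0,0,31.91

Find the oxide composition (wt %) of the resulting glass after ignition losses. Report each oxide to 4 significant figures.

The intermediate values are displayed rounded to four significant figures across the worked steps; every computation carries full float precision through the solve — exactly one rounding goes into every reported value. All derived quantities, which include glass mass, LOI, the six compositions, yield, the totals, are recomputed in exact precision, as given in question or answer, from the weighed amounts per 2538 g of glass.
Per-oxide mass from batch:
  B2O3: 236.5·0.4023 = 95.14 g
  PbO: 811.9·0.9774 = 793.6 g
  CaO: 701.2·0.5565 + 236.5·0.2671 + 556.8·0.3057 = 623.6 g
  K2O: 847.7·0.6809 = 577.2 g
  MgO: 556.8·0.2188 = 121.8 g
  Li2O: 811.9·0.4018 = 326.2 g
LOI: 811.9·0.5982 + 701.2·0.4435 + 236.5·0.3306 + 556.8·0.4755 + 811.9·0.02260 + 847.7·0.3191 = 1428 g
The glass mass, total less LOI, = 3966 − 1428 = 2538 g (= Σ oxide masses)
wt % = oxide mass / glass mass × 100

Glass mass = 2538 g (batch 3966 − LOI 1428).
Composition: B2O3 3.749%, PbO 31.27%, CaO 24.57%, K2O 22.75%, MgO 4.801%, Li2O 12.86%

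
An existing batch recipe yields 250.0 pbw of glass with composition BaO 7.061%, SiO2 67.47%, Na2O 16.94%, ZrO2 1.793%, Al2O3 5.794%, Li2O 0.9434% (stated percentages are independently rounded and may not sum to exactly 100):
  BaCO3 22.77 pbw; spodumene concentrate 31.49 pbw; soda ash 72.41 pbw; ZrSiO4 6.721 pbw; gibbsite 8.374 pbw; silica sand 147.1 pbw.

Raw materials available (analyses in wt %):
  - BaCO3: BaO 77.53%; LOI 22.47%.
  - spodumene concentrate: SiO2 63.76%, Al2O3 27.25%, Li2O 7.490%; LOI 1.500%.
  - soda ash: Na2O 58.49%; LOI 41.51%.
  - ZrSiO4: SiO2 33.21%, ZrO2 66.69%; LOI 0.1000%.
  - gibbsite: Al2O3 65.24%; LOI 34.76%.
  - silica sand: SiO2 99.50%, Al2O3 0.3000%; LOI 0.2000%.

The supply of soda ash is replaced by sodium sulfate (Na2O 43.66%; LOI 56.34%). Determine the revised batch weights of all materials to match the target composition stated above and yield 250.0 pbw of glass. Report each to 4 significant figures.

Revised batch per 250.0 pbw glass:
  BaCO3: 22.77 pbw
  spodumene concentrate: 31.49 pbw
  sodium sulfate: 97.00 pbw
  ZrSiO4: 6.721 pbw
  gibbsite: 8.374 pbw
  silica sand: 147.1 pbw
Total batch = 313.5 pbw; LOI loss = 63.45 pbw

The working math runs at full float precision in every operation. Mid-chain values are shown, with 4-significant-digit rounding, in the working; a single rounding completes each reported number. Derived quantities, which include totals, the yield, glass mass, the six compositions, ignition loss, are computed at exact precision, as given in either problem or answer, from the weighed amounts for 250.0 pbw of glass.
The oxide mass targets at 250.0 pbw glass:
  BaO: 7.061% × 250.0 = 17.65 pbw
  SiO2: 67.47% × 250.0 = 168.7 pbw
  Na2O: 16.94% × 250.0 = 42.35 pbw
  ZrO2: 1.793% × 250.0 = 4.482 pbw
  Al2O3: 5.794% × 250.0 = 14.48 pbw
  Li2O: 0.9434% × 250.0 = 2.358 pbw
Mass-balance tally per oxide on the weights just shown, on the stated basis (summed amounts equal target values modulo rounding of the values):
  BaO: 22.77·0.7753 = 17.65 pbw (target 17.65 pbw)
  SiO2: 31.49·0.6376 + 6.721·0.3321 + 147.1·0.9950 = 168.7 pbw (target 168.7 pbw)
  Na2O: 97.00·0.4366 = 42.35 pbw (target 42.35 pbw)
  ZrO2: 6.721·0.6669 = 4.482 pbw (target 4.482 pbw)
  Al2O3: 31.49·0.2725 + 8.374·0.6524 + 147.1·0.003000 = 14.49 pbw (target 14.48 pbw)
  Li2O: 31.49·0.07490 = 2.359 pbw (target 2.358 pbw)
Auditing the glass mass value: Σ batch − LOI loss = 250.0 pbw (oxide target masses add up to 250.0 pbw; against the stated basis, 250.0 pbw — a pure rounding effect).
Batch grand total — Σ batch = 313.5 pbw; the LOI term Σ batch·LOI equals 63.45 pbw; yield, glass over the total, = 79.76%.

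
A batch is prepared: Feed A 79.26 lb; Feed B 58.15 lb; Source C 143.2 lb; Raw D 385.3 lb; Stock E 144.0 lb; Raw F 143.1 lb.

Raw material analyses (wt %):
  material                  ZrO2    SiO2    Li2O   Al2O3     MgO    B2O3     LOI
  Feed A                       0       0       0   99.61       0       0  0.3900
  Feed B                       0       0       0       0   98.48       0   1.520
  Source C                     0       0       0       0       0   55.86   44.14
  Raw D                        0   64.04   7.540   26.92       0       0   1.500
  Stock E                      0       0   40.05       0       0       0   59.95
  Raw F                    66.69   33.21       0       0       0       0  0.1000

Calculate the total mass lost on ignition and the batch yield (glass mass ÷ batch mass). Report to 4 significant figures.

LOI loss = 156.7 lb; glass = 796.4 lb; yield = 83.56%

Intermediates are printed (rounded to 4 significant figures) in the printout. The working math keeps exact precision from start to finish; each reported number carries a single rounding. All derived quantities, which include the yield, ignition loss, six oxide percentages, net glass mass, totals, are computed in full precision, exactly as shown in either problem or answer, using the weight values on 796.4 lb of glass.
Each material's LOI contribution:
  Feed A: 79.26 × 0.003900 = 0.3091 lb
  Feed B: 58.15 × 0.01520 = 0.8839 lb
  Source C: 143.2 × 0.4414 = 63.21 lb
  Raw D: 385.3 × 0.01500 = 5.779 lb
  Stock E: 144.0 × 0.5995 = 86.33 lb
  Raw F: 143.1 × 0.001000 = 0.1431 lb
Total LOI = 156.7 lb
Glass = batch − LOI = 953.0 − 156.7 = 796.4 lb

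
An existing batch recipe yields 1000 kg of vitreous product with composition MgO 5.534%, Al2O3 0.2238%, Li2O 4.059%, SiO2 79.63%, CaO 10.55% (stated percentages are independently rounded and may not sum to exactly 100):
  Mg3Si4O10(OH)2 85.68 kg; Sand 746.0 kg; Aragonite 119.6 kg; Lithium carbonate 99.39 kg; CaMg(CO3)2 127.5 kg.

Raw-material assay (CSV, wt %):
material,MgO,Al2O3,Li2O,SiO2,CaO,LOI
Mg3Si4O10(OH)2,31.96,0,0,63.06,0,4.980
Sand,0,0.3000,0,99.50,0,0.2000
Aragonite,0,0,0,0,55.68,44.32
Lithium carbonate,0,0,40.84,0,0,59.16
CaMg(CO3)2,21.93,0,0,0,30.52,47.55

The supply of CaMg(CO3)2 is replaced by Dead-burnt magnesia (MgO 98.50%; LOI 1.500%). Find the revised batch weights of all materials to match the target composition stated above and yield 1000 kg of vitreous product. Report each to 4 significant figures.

Revised batch per 1000 kg vitreous product:
  Mg3Si4O10(OH)2: 85.68 kg
  Sand: 746.0 kg
  Aragonite: 189.5 kg
  Lithium carbonate: 99.39 kg
  Dead-burnt magnesia: 28.38 kg
Total batch = 1149 kg; LOI loss = 149.0 kg

The intermediate values are printed, rounded to four significant digits, across the worked steps. All arithmetic maintains full float precision from first step to last. Each reported figure receives exactly one rounding; the derived quantities, which include the yield, net glass mass, the five compositions, the totals, LOI, are carried in exact precision, as they appear in problem or answer, using the weight values for 1000 kg of glass.
Target masses of each oxide per 1000 kg vitreous product:
  MgO: 5.534% × 1000 = 55.34 kg
  Al2O3: 0.2238% × 1000 = 2.238 kg
  Li2O: 4.059% × 1000 = 40.59 kg
  SiO2: 79.63% × 1000 = 796.3 kg
  CaO: 10.55% × 1000 = 105.5 kg
Sums-versus-targets review working from each reported weight, against the basis in use (sum by sum, the targets are met given rounding of the digits):
  MgO: 85.68·0.3196 + 28.38·0.9850 = 55.34 kg (target 55.34 kg)
  Al2O3: 746.0·0.003000 = 2.238 kg (target 2.238 kg)
  Li2O: 99.39·0.4084 = 40.59 kg (target 40.59 kg)
  SiO2: 85.68·0.6306 + 746.0·0.9950 = 796.3 kg (target 796.3 kg)
  CaO: 189.5·0.5568 = 105.5 kg (target 105.5 kg)
Glass-mass sanity pass: Σ batch − LOI loss = 1000 kg (the targets, summed, come to 1000 kg; against the stated basis, 1000 kg — rounding explains the deltas).
Summing the batch: Σ batch = 1149 kg; LOI removed, Σ of batch·LOI: 149.0 kg; yield: glass divided by total = 87.03%.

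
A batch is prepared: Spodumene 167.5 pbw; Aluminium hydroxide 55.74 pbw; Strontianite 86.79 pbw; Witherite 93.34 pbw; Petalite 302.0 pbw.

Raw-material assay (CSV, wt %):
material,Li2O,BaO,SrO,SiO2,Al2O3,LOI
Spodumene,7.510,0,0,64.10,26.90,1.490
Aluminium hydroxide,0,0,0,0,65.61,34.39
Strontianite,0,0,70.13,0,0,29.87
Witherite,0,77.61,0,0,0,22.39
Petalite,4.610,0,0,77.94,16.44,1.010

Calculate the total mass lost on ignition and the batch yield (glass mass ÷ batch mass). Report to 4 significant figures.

The working math maintains full float precision through the solve — rounding to four significant figures applies to every in-between result as printed — a single rounding completes each reported number. All derived quantities (ignition loss, the yield, the totals, glass mass, the five compositions) are recomputed starting from the weights at 633.8 pbw of glass in full float precision precisely as stated by either problem or answer.
LOI of each material in turn:
  Spodumene: 167.5 × 0.01490 = 2.496 pbw
  Aluminium hydroxide: 55.74 × 0.3439 = 19.17 pbw
  Strontianite: 86.79 × 0.2987 = 25.92 pbw
  Witherite: 93.34 × 0.2239 = 20.90 pbw
  Petalite: 302.0 × 0.01010 = 3.050 pbw
Total LOI = 71.54 pbw
Glass = batch − LOI = 705.4 − 71.54 = 633.8 pbw

LOI loss = 71.54 pbw; glass = 633.8 pbw; yield = 89.86%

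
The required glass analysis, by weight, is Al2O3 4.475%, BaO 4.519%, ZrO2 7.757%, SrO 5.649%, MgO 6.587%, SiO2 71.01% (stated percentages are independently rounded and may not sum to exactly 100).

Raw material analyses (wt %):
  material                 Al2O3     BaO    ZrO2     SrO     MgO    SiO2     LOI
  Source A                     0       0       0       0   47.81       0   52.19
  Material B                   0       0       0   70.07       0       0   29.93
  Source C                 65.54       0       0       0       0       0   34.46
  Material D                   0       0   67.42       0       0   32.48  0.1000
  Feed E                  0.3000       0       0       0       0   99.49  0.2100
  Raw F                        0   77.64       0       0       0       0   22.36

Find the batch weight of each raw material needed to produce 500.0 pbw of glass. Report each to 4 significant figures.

Batch per 500.0 pbw glass:
  Source A: 68.89 pbw
  Material B: 40.31 pbw
  Source C: 32.59 pbw
  Material D: 57.53 pbw
  Feed E: 338.1 pbw
  Raw F: 29.10 pbw
Total batch = 566.5 pbw; LOI loss = 66.52 pbw; yield = 88.26%

Working values are shown with 4-significant-digit rounding in the working — all arithmetic keeps exact precision from start to finish. Each reported number takes a single rounding; derived quantities are recomputed starting from the weights at 500.0 pbw of glass in exact precision (the six compositions, the totals, yield, ignition loss, glass mass) precisely as stated by problem or answer.
The oxide mass targets at 500.0 pbw glass:
  Al2O3: 4.475% × 500.0 = 22.38 pbw
  BaO: 4.519% × 500.0 = 22.60 pbw
  ZrO2: 7.757% × 500.0 = 38.78 pbw
  SrO: 5.649% × 500.0 = 28.24 pbw
  MgO: 6.587% × 500.0 = 32.94 pbw
  SiO2: 71.01% × 500.0 = 355.0 pbw
Sums-versus-targets review using the reported weights, at the basis given (every target is met by its sum modulo rounding of the values):
  Al2O3: 32.59·0.6554 + 338.1·0.003000 = 22.37 pbw (target 22.38 pbw)
  BaO: 29.10·0.7764 = 22.59 pbw (target 22.60 pbw)
  ZrO2: 57.53·0.6742 = 38.79 pbw (target 38.78 pbw)
  SrO: 40.31·0.7007 = 28.25 pbw (target 28.24 pbw)
  MgO: 68.89·0.4781 = 32.94 pbw (target 32.94 pbw)
  SiO2: 57.53·0.3248 + 338.1·0.9949 = 355.1 pbw (target 355.0 pbw)
Consistency of the glass mass: batch total minus LOI = 500.0 pbw (targets for the oxides total 500.0 pbw; the stated basis being 500.0 pbw — any gap is answer rounding).
Total batch = Σ batch = 566.5 pbw; Σ batch·LOI gives LOI loss = 66.52 pbw; yield, glass over the total, = 88.26%.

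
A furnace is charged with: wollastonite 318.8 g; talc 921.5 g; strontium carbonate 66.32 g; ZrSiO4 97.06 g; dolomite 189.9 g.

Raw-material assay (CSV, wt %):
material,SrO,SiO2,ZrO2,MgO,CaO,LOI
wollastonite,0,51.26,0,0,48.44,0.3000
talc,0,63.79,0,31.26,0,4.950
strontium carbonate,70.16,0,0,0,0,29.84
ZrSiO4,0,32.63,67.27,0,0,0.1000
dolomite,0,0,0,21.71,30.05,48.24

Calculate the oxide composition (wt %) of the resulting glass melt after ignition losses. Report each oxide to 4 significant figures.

Glass mass = 1436 g (batch 1594 − LOI 158.1).
Composition: SrO 3.241%, SiO2 54.54%, ZrO2 4.548%, MgO 22.94%, CaO 14.73%

All arithmetic runs at exact precision from start to finish; values along the way appear with 4-significant-figure rounding alongside each step. Every reported value carries a single rounding; all derived quantities are re-derived starting from the weights at 1436 g of glass at full float precision (the yield, the totals, LOI, glass mass, five oxide percentages), as given in question or answer.
Delivered oxide masses:
  SrO: 66.32·0.7016 = 46.53 g
  SiO2: 318.8·0.5126 + 921.5·0.6379 + 97.06·0.3263 = 782.9 g
  ZrO2: 97.06·0.6727 = 65.29 g
  MgO: 921.5·0.3126 + 189.9·0.2171 = 329.3 g
  CaO: 318.8·0.4844 + 189.9·0.3005 = 211.5 g
LOI: 318.8·0.003000 + 921.5·0.04950 + 66.32·0.2984 + 97.06·0.001000 + 189.9·0.4824 = 158.1 g
The glass mass, total less LOI, = 1594 − 158.1 = 1436 g (= Σ oxide masses)
wt % = 100 × oxide mass / glass mass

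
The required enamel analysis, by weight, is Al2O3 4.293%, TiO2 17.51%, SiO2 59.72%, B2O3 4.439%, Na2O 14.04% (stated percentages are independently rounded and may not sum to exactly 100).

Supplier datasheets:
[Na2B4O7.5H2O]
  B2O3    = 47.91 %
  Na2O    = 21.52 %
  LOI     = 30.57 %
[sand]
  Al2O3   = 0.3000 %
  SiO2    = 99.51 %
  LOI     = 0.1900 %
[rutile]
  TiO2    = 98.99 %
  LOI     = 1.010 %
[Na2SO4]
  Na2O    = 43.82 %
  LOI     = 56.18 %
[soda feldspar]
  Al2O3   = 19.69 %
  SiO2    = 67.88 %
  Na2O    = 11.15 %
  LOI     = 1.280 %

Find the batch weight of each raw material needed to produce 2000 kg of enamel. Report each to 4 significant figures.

Batch per 2000 kg enamel:
  Na2B4O7.5H2O: 185.3 kg
  sand: 912.3 kg
  rutile: 353.8 kg
  Na2SO4: 442.4 kg
  soda feldspar: 422.2 kg
Total batch = 2316 kg; LOI loss = 315.9 kg; yield = 86.36%

The working math runs at full float precision end to end; mid-chain values are displayed rounded to four significant digits between the steps. Each reported result takes just one rounding — derived quantities (LOI, yield, glass mass, the five compositions, totals) are carried at full precision from the weighed amounts on 2000 kg of glass, as set out in either problem or answer.
Oxide-by-oxide targets in 2000 kg enamel:
  Al2O3: 4.293% × 2000 = 85.86 kg
  TiO2: 17.51% × 2000 = 350.2 kg
  SiO2: 59.72% × 2000 = 1194 kg
  B2O3: 4.439% × 2000 = 88.78 kg
  Na2O: 14.04% × 2000 = 280.8 kg
Balance tally, oxide-wise, with the batch weights as given, for the quoted basis mass (every target is met by its sum inside rounding margins):
  Al2O3: 912.3·0.003000 + 422.2·0.1969 = 85.87 kg (target 85.86 kg)
  TiO2: 353.8·0.9899 = 350.2 kg (target 350.2 kg)
  SiO2: 912.3·0.9951 + 422.2·0.6788 = 1194 kg (target 1194 kg)
  B2O3: 185.3·0.4791 = 88.78 kg (target 88.78 kg)
  Na2O: 185.3·0.2152 + 442.4·0.4382 + 422.2·0.1115 = 280.8 kg (target 280.8 kg)
Glass-mass closure: Σ batch − LOI loss = 2000 kg (the targets, summed, come to 2000 kg; basis as stated: 2000 kg — deltas are rounding alone).
Whole-batch sum: Σ batch = 2316 kg; loss to ignition Σ batch·LOI = 315.9 kg; glass ÷ batch gives a yield of 86.36%.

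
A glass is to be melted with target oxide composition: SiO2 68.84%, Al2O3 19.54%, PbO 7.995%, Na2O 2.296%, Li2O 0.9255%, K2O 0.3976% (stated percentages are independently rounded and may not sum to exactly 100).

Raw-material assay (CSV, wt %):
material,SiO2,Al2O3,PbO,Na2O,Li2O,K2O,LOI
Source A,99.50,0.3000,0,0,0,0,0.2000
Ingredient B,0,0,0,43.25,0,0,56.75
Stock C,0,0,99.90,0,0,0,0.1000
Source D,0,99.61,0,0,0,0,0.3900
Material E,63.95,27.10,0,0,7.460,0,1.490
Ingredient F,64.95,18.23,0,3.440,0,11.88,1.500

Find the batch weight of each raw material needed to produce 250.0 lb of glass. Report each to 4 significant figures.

Batch per 250.0 lb glass:
  Source A: 147.6 lb
  Ingredient B: 12.61 lb
  Stock C: 20.01 lb
  Source D: 38.63 lb
  Material E: 31.02 lb
  Ingredient F: 8.367 lb
Total batch = 258.2 lb; LOI loss = 8.210 lb; yield = 96.82%

Intermediates are displayed rounded to 4 significant digits in the working; the whole derivation keeps full float precision from first step to last. Every reported result is rounded once only. Derived quantities are recomputed in full float precision (six oxide percentages, the yield, ignition loss, net glass mass, the totals) from the batch weights on 250.0 lb of glass as set out in either problem or answer.
Target masses of each oxide per 250.0 lb glass:
  SiO2: 68.84% × 250.0 = 172.1 lb
  Al2O3: 19.54% × 250.0 = 48.85 lb
  PbO: 7.995% × 250.0 = 19.99 lb
  Na2O: 2.296% × 250.0 = 5.740 lb
  Li2O: 0.9255% × 250.0 = 2.314 lb
  K2O: 0.3976% × 250.0 = 0.9940 lb
A balance pass over the oxides, with the batch weights as given, under the basis named above (sum by sum, the targets are met given rounding of the digits):
  SiO2: 147.6·0.9950 + 31.02·0.6395 + 8.367·0.6495 = 172.1 lb (target 172.1 lb)
  Al2O3: 147.6·0.003000 + 38.63·0.9961 + 31.02·0.2710 + 8.367·0.1823 = 48.85 lb (target 48.85 lb)
  PbO: 20.01·0.9990 = 19.99 lb (target 19.99 lb)
  Na2O: 12.61·0.4325 + 8.367·0.03440 = 5.742 lb (target 5.740 lb)
  Li2O: 31.02·0.07460 = 2.314 lb (target 2.314 lb)
  K2O: 8.367·0.1188 = 0.9940 lb (target 0.9940 lb)
Consistency of the glass mass: batch total minus LOI = 250.0 lb (per-oxide target masses sum to 250.0 lb; basis as stated: 250.0 lb — deltas are rounding alone).
Batch grand total — Σ batch = 258.2 lb; LOI loss = Σ batch·LOI = 8.210 lb; yield: glass divided by total = 96.82%.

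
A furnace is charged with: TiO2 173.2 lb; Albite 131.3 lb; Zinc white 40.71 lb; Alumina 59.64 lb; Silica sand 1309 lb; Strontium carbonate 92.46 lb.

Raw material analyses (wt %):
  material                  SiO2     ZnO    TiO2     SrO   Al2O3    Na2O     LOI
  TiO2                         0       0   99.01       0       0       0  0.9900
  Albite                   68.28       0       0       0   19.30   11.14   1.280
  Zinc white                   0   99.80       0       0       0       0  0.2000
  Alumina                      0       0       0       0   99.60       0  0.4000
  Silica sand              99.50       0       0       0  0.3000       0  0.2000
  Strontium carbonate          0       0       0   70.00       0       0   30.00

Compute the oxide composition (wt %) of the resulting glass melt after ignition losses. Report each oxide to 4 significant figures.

In-progress results are displayed rounded off to 4 significant figures in the working — every computation keeps full float precision in all steps; every reported result is rounded a single time; the derived quantities are re-derived at full precision (six oxide percentages, ignition loss, totals, the yield, net glass mass) using the weight values on 1772 lb of glass, as set out in the question or the answer.
Oxide-by-oxide delivered mass:
  SiO2: 131.3·0.6828 + 1309·0.9950 = 1392 lb
  ZnO: 40.71·0.9980 = 40.63 lb
  TiO2: 173.2·0.9901 = 171.5 lb
  SrO: 92.46·0.7000 = 64.72 lb
  Al2O3: 131.3·0.1930 + 59.64·0.9960 + 1309·0.003000 = 88.67 lb
  Na2O: 131.3·0.1114 = 14.63 lb
LOI: 173.2·0.009900 + 131.3·0.01280 + 40.71·0.002000 + 59.64·0.004000 + 1309·0.002000 + 92.46·0.3000 = 34.07 lb
Glass = total batch minus LOI = 1806 − 34.07 = 1772 lb (matching Σ of the oxides)
oxide / glass × 100 gives the wt %

Glass mass = 1772 lb (batch 1806 − LOI 34.07).
Composition: SiO2 78.55%, ZnO 2.293%, TiO2 9.676%, SrO 3.652%, Al2O3 5.003%, Na2O 0.8253%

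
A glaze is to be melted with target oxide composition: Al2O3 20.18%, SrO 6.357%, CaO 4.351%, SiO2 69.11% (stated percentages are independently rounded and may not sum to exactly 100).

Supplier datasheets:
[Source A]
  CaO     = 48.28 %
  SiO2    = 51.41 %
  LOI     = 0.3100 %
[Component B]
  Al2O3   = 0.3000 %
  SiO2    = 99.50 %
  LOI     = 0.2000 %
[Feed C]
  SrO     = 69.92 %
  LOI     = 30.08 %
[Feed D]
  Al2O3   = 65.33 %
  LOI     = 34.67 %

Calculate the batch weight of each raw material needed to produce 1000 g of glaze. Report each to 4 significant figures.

Working values are displayed rounded to four significant digits in the working; each numeric step keeps full precision at every stage. Each reported number includes exactly one rounding; the derived quantities are carried from the weighed amounts for 1000 g of glass at exact precision (the totals, LOI, net glass mass, the yield, four oxide percentages) precisely as stated by the problem or the answer.
Target oxide masses per 1000 g glaze:
  Al2O3: 20.18% × 1000 = 201.8 g
  SrO: 6.357% × 1000 = 63.57 g
  CaO: 4.351% × 1000 = 43.51 g
  SiO2: 69.11% × 1000 = 691.1 g
Sums-versus-targets review working from each reported weight, at the basis given (summed amounts equal target values inside rounding margins):
  Al2O3: 648.0·0.003000 + 305.9·0.6533 = 201.8 g (target 201.8 g)
  SrO: 90.92·0.6992 = 63.57 g (target 63.57 g)
  CaO: 90.12·0.4828 = 43.51 g (target 43.51 g)
  SiO2: 90.12·0.5141 + 648.0·0.9950 = 691.1 g (target 691.1 g)
Auditing the glass mass value: total charge less LOI = 1000 g (per-oxide target masses sum to 1000 g; the stated basis being 1000 g — differing by rounding only).
Batch total: Σ batch = 1135 g; loss to ignition Σ batch·LOI = 135.0 g; yield: glass divided by total = 88.11%.

Batch per 1000 g glaze:
  Source A: 90.12 g
  Component B: 648.0 g
  Feed C: 90.92 g
  Feed D: 305.9 g
Total batch = 1135 g; LOI loss = 135.0 g; yield = 88.11%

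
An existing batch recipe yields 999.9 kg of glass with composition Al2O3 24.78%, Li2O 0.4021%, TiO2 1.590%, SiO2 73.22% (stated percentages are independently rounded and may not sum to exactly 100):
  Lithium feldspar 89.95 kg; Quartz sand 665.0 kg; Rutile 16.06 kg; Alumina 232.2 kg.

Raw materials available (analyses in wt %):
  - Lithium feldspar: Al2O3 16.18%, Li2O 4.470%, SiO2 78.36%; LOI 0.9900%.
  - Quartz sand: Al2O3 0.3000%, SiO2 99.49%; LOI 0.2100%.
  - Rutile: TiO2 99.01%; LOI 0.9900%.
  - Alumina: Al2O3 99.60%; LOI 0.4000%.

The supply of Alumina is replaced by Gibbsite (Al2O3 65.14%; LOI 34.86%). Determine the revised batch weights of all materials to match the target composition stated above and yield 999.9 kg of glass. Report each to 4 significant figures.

Full precision is kept throughout. Intermediates are shown (rounded to 4 significant figures) on the page; each reported number takes just one rounding; the derived quantities (LOI, the yield, the totals, glass mass, four oxide percentages) are re-derived in exact precision starting from the weights per 999.9 kg of glass, exactly as printed in either problem or answer.
The oxide mass targets at 999.9 kg glass:
  Al2O3: 24.78% × 999.9 = 247.8 kg
  Li2O: 0.4021% × 999.9 = 4.021 kg
  TiO2: 1.590% × 999.9 = 15.90 kg
  SiO2: 73.22% × 999.9 = 732.1 kg
Checking each oxide sum from the weights as reported, under the basis named above (delivered sums recover each target inside rounding margins):
  Al2O3: 89.95·0.1618 + 665.0·0.003000 + 355.0·0.6514 = 247.8 kg (target 247.8 kg)
  Li2O: 89.95·0.04470 = 4.021 kg (target 4.021 kg)
  TiO2: 16.06·0.9901 = 15.90 kg (target 15.90 kg)
  SiO2: 89.95·0.7836 + 665.0·0.9949 = 732.1 kg (target 732.1 kg)
Auditing the glass mass value: the batch minus its LOI: 999.8 kg (oxide target masses add up to 999.8 kg; with the basis standing at 999.9 kg — gaps are rounding artifacts).
Summing the batch: Σ batch = 1126 kg; LOI removed, Σ of batch·LOI: 126.2 kg; yield = glass ÷ total batch = 88.79%.

Revised batch per 999.9 kg glass:
  Lithium feldspar: 89.95 kg
  Quartz sand: 665.0 kg
  Rutile: 16.06 kg
  Gibbsite: 355.0 kg
Total batch = 1126 kg; LOI loss = 126.2 kg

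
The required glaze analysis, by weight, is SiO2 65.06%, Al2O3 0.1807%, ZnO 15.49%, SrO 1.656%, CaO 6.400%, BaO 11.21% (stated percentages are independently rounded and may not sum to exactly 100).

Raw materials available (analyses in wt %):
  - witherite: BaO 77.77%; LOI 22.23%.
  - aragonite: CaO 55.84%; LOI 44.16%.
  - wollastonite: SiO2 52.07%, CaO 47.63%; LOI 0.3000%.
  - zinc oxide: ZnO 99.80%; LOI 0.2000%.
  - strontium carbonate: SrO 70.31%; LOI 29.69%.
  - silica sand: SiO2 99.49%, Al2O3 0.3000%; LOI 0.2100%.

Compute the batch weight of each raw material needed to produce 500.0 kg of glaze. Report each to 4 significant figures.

Values along the way appear (rounded to four significant digits) as written. All arithmetic runs at full float precision from first step to last; every reported value undergoes a single rounding. The derived quantities are recomputed from the weighed amounts at 500.0 kg of glass in exact precision (the yield, totals, glass mass, the six compositions, LOI), as given in the problem or answer text.
Target masses of each oxide per 500.0 kg glaze:
  SiO2: 65.06% × 500.0 = 325.3 kg
  Al2O3: 0.1807% × 500.0 = 0.9035 kg
  ZnO: 15.49% × 500.0 = 77.45 kg
  SrO: 1.656% × 500.0 = 8.280 kg
  CaO: 6.400% × 500.0 = 32.00 kg
  BaO: 11.21% × 500.0 = 56.05 kg
A balance pass over the oxides, from the weights as reported, at the basis given (oxide sums agree with the targets once rounding is allowed for):
  SiO2: 49.30·0.5207 + 301.2·0.9949 = 325.3 kg (target 325.3 kg)
  Al2O3: 301.2·0.003000 = 0.9036 kg (target 0.9035 kg)
  ZnO: 77.61·0.9980 = 77.45 kg (target 77.45 kg)
  SrO: 11.78·0.7031 = 8.283 kg (target 8.280 kg)
  CaO: 15.26·0.5584 + 49.30·0.4763 = 32.00 kg (target 32.00 kg)
  BaO: 72.07·0.7777 = 56.05 kg (target 56.05 kg)
Glass-mass closure: batch Σ − ignition loss = 500.0 kg (targets for the oxides total 500.0 kg; versus the stated basis of 500.0 kg — a pure rounding effect).
Summing the batch: Σ batch = 527.2 kg; LOI loss = Σ batch·LOI = 27.19 kg; yield: glass divided by total = 94.84%.

Batch per 500.0 kg glaze:
  witherite: 72.07 kg
  aragonite: 15.26 kg
  wollastonite: 49.30 kg
  zinc oxide: 77.61 kg
  strontium carbonate: 11.78 kg
  silica sand: 301.2 kg
Total batch = 527.2 kg; LOI loss = 27.19 kg; yield = 94.84%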